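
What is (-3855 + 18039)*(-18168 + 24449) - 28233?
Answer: 89061471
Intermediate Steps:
(-3855 + 18039)*(-18168 + 24449) - 28233 = 14184*6281 - 28233 = 89089704 - 28233 = 89061471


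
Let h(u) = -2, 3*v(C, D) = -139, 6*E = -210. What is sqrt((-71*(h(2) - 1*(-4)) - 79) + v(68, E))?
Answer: I*sqrt(2406)/3 ≈ 16.35*I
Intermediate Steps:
E = -35 (E = (1/6)*(-210) = -35)
v(C, D) = -139/3 (v(C, D) = (1/3)*(-139) = -139/3)
sqrt((-71*(h(2) - 1*(-4)) - 79) + v(68, E)) = sqrt((-71*(-2 - 1*(-4)) - 79) - 139/3) = sqrt((-71*(-2 + 4) - 79) - 139/3) = sqrt((-71*2 - 79) - 139/3) = sqrt((-142 - 79) - 139/3) = sqrt(-221 - 139/3) = sqrt(-802/3) = I*sqrt(2406)/3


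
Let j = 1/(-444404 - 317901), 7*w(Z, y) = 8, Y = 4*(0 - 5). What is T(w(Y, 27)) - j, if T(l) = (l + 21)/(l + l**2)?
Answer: 165420209/18295320 ≈ 9.0417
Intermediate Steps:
Y = -20 (Y = 4*(-5) = -20)
w(Z, y) = 8/7 (w(Z, y) = (1/7)*8 = 8/7)
T(l) = (21 + l)/(l + l**2)
j = -1/762305 (j = 1/(-762305) = -1/762305 ≈ -1.3118e-6)
T(w(Y, 27)) - j = (21 + 8/7)/((8/7)*(1 + 8/7)) - 1*(-1/762305) = (7/8)*(155/7)/(15/7) + 1/762305 = (7/8)*(7/15)*(155/7) + 1/762305 = 217/24 + 1/762305 = 165420209/18295320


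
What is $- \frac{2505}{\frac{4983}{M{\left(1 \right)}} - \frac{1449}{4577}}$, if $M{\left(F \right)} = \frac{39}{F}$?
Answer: $- \frac{1296087}{65944} \approx -19.654$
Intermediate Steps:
$- \frac{2505}{\frac{4983}{M{\left(1 \right)}} - \frac{1449}{4577}} = - \frac{2505}{\frac{4983}{39 \cdot 1^{-1}} - \frac{1449}{4577}} = - \frac{2505}{\frac{4983}{39 \cdot 1} - \frac{63}{199}} = - \frac{2505}{\frac{4983}{39} - \frac{63}{199}} = - \frac{2505}{4983 \cdot \frac{1}{39} - \frac{63}{199}} = - \frac{2505}{\frac{1661}{13} - \frac{63}{199}} = - \frac{2505}{\frac{329720}{2587}} = \left(-2505\right) \frac{2587}{329720} = - \frac{1296087}{65944}$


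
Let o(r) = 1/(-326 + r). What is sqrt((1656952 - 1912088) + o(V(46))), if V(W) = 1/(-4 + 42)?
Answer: I*sqrt(39147499102290)/12387 ≈ 505.11*I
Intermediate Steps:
V(W) = 1/38
sqrt((1656952 - 1912088) + o(V(46))) = sqrt((1656952 - 1912088) + 1/(-326 + 1/38)) = sqrt(-255136 + 1/(-12387/38)) = sqrt(-255136 - 38/12387) = sqrt(-3160369670/12387) = I*sqrt(39147499102290)/12387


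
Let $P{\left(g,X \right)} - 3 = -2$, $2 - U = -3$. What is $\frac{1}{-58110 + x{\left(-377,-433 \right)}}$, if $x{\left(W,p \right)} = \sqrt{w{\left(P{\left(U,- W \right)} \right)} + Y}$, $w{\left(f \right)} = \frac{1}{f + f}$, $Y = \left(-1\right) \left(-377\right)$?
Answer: $- \frac{23244}{1350708689} - \frac{\sqrt{1510}}{6753543445} \approx -1.7215 \cdot 10^{-5}$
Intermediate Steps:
$U = 5$ ($U = 2 - -3 = 2 + 3 = 5$)
$P{\left(g,X \right)} = 1$ ($P{\left(g,X \right)} = 3 - 2 = 1$)
$Y = 377$
$w{\left(f \right)} = \frac{1}{2 f}$
$x{\left(W,p \right)} = \frac{\sqrt{1510}}{2}$ ($x{\left(W,p \right)} = \sqrt{\frac{1}{2 \cdot 1} + 377} = \sqrt{\frac{1}{2} \cdot 1 + 377} = \sqrt{\frac{1}{2} + 377} = \sqrt{\frac{755}{2}} = \frac{\sqrt{1510}}{2}$)
$\frac{1}{-58110 + x{\left(-377,-433 \right)}} = \frac{1}{-58110 + \frac{\sqrt{1510}}{2}}$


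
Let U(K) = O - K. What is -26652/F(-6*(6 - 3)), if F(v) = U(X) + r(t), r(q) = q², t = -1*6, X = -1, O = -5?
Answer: -6663/8 ≈ -832.88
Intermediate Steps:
U(K) = -5 - K
t = -6
F(v) = 32 (F(v) = (-5 - 1*(-1)) + (-6)² = (-5 + 1) + 36 = -4 + 36 = 32)
-26652/F(-6*(6 - 3)) = -26652/32 = -26652*1/32 = -6663/8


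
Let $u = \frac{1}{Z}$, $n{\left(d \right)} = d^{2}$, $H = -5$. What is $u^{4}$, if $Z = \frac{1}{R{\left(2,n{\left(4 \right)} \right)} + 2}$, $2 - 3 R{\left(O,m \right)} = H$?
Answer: $\frac{28561}{81} \approx 352.6$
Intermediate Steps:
$R{\left(O,m \right)} = \frac{7}{3}$ ($R{\left(O,m \right)} = \frac{2}{3} - - \frac{5}{3} = \frac{2}{3} + \frac{5}{3} = \frac{7}{3}$)
$Z = \frac{3}{13}$ ($Z = \frac{1}{\frac{7}{3} + 2} = \frac{1}{\frac{13}{3}} = \frac{3}{13} \approx 0.23077$)
$u = \frac{13}{3}$ ($u = \frac{1}{\frac{3}{13}} = \frac{13}{3} \approx 4.3333$)
$u^{4} = \left(\frac{13}{3}\right)^{4} = \frac{28561}{81}$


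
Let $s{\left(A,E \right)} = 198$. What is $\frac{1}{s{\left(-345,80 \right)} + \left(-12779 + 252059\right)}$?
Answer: $\frac{1}{239478} \approx 4.1757 \cdot 10^{-6}$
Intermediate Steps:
$\frac{1}{s{\left(-345,80 \right)} + \left(-12779 + 252059\right)} = \frac{1}{198 + \left(-12779 + 252059\right)} = \frac{1}{198 + 239280} = \frac{1}{239478}$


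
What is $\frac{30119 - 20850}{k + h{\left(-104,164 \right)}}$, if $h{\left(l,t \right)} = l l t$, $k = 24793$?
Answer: $\frac{9269}{1798617} \approx 0.0051534$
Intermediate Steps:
$h{\left(l,t \right)} = t l^{2}$ ($h{\left(l,t \right)} = l^{2} t = t l^{2}$)
$\frac{30119 - 20850}{k + h{\left(-104,164 \right)}} = \frac{30119 - 20850}{24793 + 164 \left(-104\right)^{2}} = \frac{9269}{24793 + 164 \cdot 10816} = \frac{9269}{24793 + 1773824} = \frac{9269}{1798617}$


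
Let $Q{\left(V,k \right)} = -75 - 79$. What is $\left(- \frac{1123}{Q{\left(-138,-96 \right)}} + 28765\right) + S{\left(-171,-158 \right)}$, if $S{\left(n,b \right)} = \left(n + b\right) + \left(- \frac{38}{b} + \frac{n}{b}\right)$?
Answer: $\frac{173028593}{6083} \approx 28445.0$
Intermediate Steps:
$Q{\left(V,k \right)} = -154$
$S{\left(n,b \right)} = b + n - \frac{38}{b} + \frac{n}{b}$ ($S{\left(n,b \right)} = \left(b + n\right) + \left(- \frac{38}{b} + \frac{n}{b}\right) = b + n - \frac{38}{b} + \frac{n}{b}$)
$\left(- \frac{1123}{Q{\left(-138,-96 \right)}} + 28765\right) + S{\left(-171,-158 \right)} = \left(- \frac{1123}{-154} + 28765\right) + \frac{-38 - 171 - 158 \left(-158 - 171\right)}{-158} = \left(\left(-1123\right) \left(- \frac{1}{154}\right) + 28765\right) - \frac{-38 - 171 - -51982}{158} = \left(\frac{1123}{154} + 28765\right) - \frac{-38 - 171 + 51982}{158} = \frac{4430933}{154} - \frac{51773}{158} = \frac{173028593}{6083}$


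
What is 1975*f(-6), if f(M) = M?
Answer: -11850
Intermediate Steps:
1975*f(-6) = 1975*(-6) = -11850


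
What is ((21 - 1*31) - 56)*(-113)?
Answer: 7458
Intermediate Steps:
((21 - 1*31) - 56)*(-113) = ((21 - 31) - 56)*(-113) = (-10 - 56)*(-113) = -66*(-113) = 7458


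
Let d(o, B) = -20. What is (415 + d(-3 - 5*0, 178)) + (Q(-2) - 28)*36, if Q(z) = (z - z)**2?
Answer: -613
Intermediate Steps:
Q(z) = 0 (Q(z) = 0**2 = 0)
(415 + d(-3 - 5*0, 178)) + (Q(-2) - 28)*36 = (415 - 20) + (0 - 28)*36 = 395 - 28*36 = 395 - 1008 = -613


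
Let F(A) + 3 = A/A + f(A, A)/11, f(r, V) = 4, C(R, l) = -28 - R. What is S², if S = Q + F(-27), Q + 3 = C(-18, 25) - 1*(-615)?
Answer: 43612816/121 ≈ 3.6044e+5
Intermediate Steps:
Q = 602 (Q = -3 + ((-28 - 1*(-18)) - 1*(-615)) = -3 + ((-28 + 18) + 615) = -3 + (-10 + 615) = -3 + 605 = 602)
F(A) = -18/11 (F(A) = -3 + (A/A + 4/11) = -3 + (1 + 4*(1/11)) = -3 + (1 + 4/11) = -3 + 15/11 = -18/11)
S = 6604/11 (S = 602 - 18/11 = 6604/11 ≈ 600.36)
S² = (6604/11)² = 43612816/121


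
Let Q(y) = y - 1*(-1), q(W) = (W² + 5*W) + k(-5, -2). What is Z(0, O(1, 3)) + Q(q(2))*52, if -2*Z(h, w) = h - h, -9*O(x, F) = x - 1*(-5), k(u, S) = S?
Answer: 676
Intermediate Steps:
O(x, F) = -5/9 - x/9 (O(x, F) = -(x - 1*(-5))/9 = -(x + 5)/9 = -(5 + x)/9 = -5/9 - x/9)
Z(h, w) = 0 (Z(h, w) = -(h - h)/2 = -½*0 = 0)
q(W) = -2 + W² + 5*W (q(W) = (W² + 5*W) - 2 = -2 + W² + 5*W)
Q(y) = 1 + y (Q(y) = y + 1 = 1 + y)
Z(0, O(1, 3)) + Q(q(2))*52 = 0 + (1 + (-2 + 2² + 5*2))*52 = 0 + (1 + (-2 + 4 + 10))*52 = 0 + (1 + 12)*52 = 0 + 13*52 = 0 + 676 = 676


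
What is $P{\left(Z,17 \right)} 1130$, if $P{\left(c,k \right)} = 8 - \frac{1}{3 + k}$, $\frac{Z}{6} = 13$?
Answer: $\frac{17967}{2} \approx 8983.5$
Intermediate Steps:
$Z = 78$ ($Z = 6 \cdot 13 = 78$)
$P{\left(Z,17 \right)} 1130 = \frac{23 + 8 \cdot 17}{3 + 17} \cdot 1130 = \frac{23 + 136}{20} \cdot 1130 = \frac{1}{20} \cdot 159 \cdot 1130 = \frac{159}{20} \cdot 1130 = \frac{17967}{2}$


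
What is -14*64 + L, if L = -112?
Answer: -1008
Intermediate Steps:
-14*64 + L = -14*64 - 112 = -896 - 112 = -1008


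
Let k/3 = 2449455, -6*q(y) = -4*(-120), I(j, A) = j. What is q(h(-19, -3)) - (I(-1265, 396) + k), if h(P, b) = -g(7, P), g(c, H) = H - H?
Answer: -7347180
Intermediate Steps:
g(c, H) = 0
h(P, b) = 0 (h(P, b) = -1*0 = 0)
q(y) = -80 (q(y) = -(-2)*(-120)/3 = -⅙*480 = -80)
k = 7348365 (k = 3*2449455 = 7348365)
q(h(-19, -3)) - (I(-1265, 396) + k) = -80 - (-1265 + 7348365) = -80 - 1*7347100 = -80 - 7347100 = -7347180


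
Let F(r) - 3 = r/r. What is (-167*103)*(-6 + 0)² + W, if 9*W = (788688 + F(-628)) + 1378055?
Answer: -1135459/3 ≈ -3.7849e+5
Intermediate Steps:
F(r) = 4 (F(r) = 3 + r/r = 3 + 1 = 4)
W = 722249/3 (W = ((788688 + 4) + 1378055)/9 = (788692 + 1378055)/9 = (⅑)*2166747 = 722249/3 ≈ 2.4075e+5)
(-167*103)*(-6 + 0)² + W = (-167*103)*(-6 + 0)² + 722249/3 = -17201*(-6)² + 722249/3 = -17201*36 + 722249/3 = -619236 + 722249/3 = -1135459/3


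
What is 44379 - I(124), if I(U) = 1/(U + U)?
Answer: 11005991/248 ≈ 44379.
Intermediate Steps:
I(U) = 1/(2*U)
44379 - I(124) = 44379 - 1/(2*124) = 44379 - 1*1/248 = 44379 - 1/248 = 11005991/248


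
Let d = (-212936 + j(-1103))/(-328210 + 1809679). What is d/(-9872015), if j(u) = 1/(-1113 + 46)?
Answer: 227202713/15604964830767345 ≈ 1.4560e-8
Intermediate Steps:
j(u) = -1/1067 (j(u) = 1/(-1067) = -1/1067)
d = -227202713/1580727423 (d = (-212936 - 1/1067)/(-328210 + 1809679) = -227202713/1067/1481469 = -227202713/1067*1/1481469 = -227202713/1580727423 ≈ -0.14373)
d/(-9872015) = -227202713/1580727423/(-9872015) = -227202713/1580727423*(-1/9872015) = 227202713/15604964830767345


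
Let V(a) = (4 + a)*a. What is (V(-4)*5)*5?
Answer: 0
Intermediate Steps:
V(a) = a*(4 + a)
(V(-4)*5)*5 = (-4*(4 - 4)*5)*5 = (-4*0*5)*5 = (0*5)*5 = 0*5 = 0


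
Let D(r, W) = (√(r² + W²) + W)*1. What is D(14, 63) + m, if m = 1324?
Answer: 1387 + 7*√85 ≈ 1451.5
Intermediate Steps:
D(r, W) = W + √(W² + r²) (D(r, W) = (√(W² + r²) + W)*1 = (W + √(W² + r²))*1 = W + √(W² + r²))
D(14, 63) + m = (63 + √(63² + 14²)) + 1324 = (63 + √(3969 + 196)) + 1324 = (63 + √4165) + 1324 = (63 + 7*√85) + 1324 = 1387 + 7*√85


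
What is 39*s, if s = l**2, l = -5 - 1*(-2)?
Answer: 351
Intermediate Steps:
l = -3 (l = -5 + 2 = -3)
s = 9 (s = (-3)**2 = 9)
39*s = 39*9 = 351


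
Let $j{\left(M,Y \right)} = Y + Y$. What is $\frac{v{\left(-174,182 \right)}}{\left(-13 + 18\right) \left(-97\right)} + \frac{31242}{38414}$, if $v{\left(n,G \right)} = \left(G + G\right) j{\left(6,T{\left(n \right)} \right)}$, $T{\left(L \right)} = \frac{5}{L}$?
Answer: $\frac{138816967}{162087873} \approx 0.85643$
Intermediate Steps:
$j{\left(M,Y \right)} = 2 Y$
$v{\left(n,G \right)} = \frac{20 G}{n}$ ($v{\left(n,G \right)} = \left(G + G\right) 2 \frac{5}{n} = 2 G \frac{10}{n} = \frac{20 G}{n}$)
$\frac{v{\left(-174,182 \right)}}{\left(-13 + 18\right) \left(-97\right)} + \frac{31242}{38414} = \frac{20 \cdot 182 \frac{1}{-174}}{\left(-13 + 18\right) \left(-97\right)} + \frac{31242}{38414} = \frac{20 \cdot 182 \left(- \frac{1}{174}\right)}{5 \left(-97\right)} + 31242 \cdot \frac{1}{38414} = - \frac{1820}{87 \left(-485\right)} + \frac{15621}{19207} = \left(- \frac{1820}{87}\right) \left(- \frac{1}{485}\right) + \frac{15621}{19207} = \frac{364}{8439} + \frac{15621}{19207} = \frac{138816967}{162087873}$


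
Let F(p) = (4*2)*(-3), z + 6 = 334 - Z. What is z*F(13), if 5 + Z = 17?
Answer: -7584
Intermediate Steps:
Z = 12 (Z = -5 + 17 = 12)
z = 316 (z = -6 + (334 - 1*12) = -6 + (334 - 12) = -6 + 322 = 316)
F(p) = -24 (F(p) = 8*(-3) = -24)
z*F(13) = 316*(-24) = -7584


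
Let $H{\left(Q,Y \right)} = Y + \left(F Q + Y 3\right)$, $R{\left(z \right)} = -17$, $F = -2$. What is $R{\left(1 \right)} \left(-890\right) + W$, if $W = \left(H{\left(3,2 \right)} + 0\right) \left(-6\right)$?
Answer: $15118$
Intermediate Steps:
$H{\left(Q,Y \right)} = - 2 Q + 4 Y$ ($H{\left(Q,Y \right)} = Y - \left(2 Q - Y 3\right) = Y - \left(- 3 Y + 2 Q\right) = - 2 Q + 4 Y$)
$W = -12$ ($W = \left(\left(\left(-2\right) 3 + 4 \cdot 2\right) + 0\right) \left(-6\right) = \left(\left(-6 + 8\right) + 0\right) \left(-6\right) = \left(2 + 0\right) \left(-6\right) = 2 \left(-6\right) = -12$)
$R{\left(1 \right)} \left(-890\right) + W = \left(-17\right) \left(-890\right) - 12 = 15130 - 12 = 15118$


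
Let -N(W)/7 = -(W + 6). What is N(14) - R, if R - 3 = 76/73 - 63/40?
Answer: 401599/2920 ≈ 137.53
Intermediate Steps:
R = 7201/2920 (R = 3 + (76/73 - 63/40) = 3 - 1559/2920 = 7201/2920 ≈ 2.4661)
N(W) = 42 + 7*W (N(W) = -(-7)*(W + 6) = -(-7)*(6 + W) = -7*(-6 - W) = 42 + 7*W)
N(14) - R = (42 + 7*14) - 1*7201/2920 = (42 + 98) - 7201/2920 = 140 - 7201/2920 = 401599/2920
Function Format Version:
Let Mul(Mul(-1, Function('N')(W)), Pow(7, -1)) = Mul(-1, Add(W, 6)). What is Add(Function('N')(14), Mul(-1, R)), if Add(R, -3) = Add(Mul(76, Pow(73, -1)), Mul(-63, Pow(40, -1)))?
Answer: Rational(401599, 2920) ≈ 137.53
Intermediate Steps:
R = Rational(7201, 2920) (R = Add(3, Add(Mul(76, Pow(73, -1)), Mul(-63, Pow(40, -1)))) = Add(3, Add(Mul(76, Rational(1, 73)), Mul(-63, Rational(1, 40)))) = Add(3, Add(Rational(76, 73), Rational(-63, 40))) = Add(3, Rational(-1559, 2920)) = Rational(7201, 2920) ≈ 2.4661)
Function('N')(W) = Add(42, Mul(7, W)) (Function('N')(W) = Mul(-7, Mul(-1, Add(W, 6))) = Mul(-7, Mul(-1, Add(6, W))) = Mul(-7, Add(-6, Mul(-1, W))) = Add(42, Mul(7, W)))
Add(Function('N')(14), Mul(-1, R)) = Add(Add(42, Mul(7, 14)), Mul(-1, Rational(7201, 2920))) = Add(Add(42, 98), Rational(-7201, 2920)) = Add(140, Rational(-7201, 2920)) = Rational(401599, 2920)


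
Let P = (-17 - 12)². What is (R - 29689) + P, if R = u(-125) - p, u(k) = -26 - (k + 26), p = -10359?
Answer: -18416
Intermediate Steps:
u(k) = -52 - k (u(k) = -26 - (26 + k) = -26 + (-26 - k) = -52 - k)
R = 10432 (R = (-52 - 1*(-125)) - 1*(-10359) = (-52 + 125) + 10359 = 73 + 10359 = 10432)
P = 841 (P = (-29)² = 841)
(R - 29689) + P = (10432 - 29689) + 841 = -19257 + 841 = -18416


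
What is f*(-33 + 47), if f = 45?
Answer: 630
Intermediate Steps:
f*(-33 + 47) = 45*(-33 + 47) = 45*14 = 630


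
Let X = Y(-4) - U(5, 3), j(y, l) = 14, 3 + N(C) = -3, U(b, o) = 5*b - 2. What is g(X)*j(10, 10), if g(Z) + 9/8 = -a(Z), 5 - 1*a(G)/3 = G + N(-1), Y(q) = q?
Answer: -6447/4 ≈ -1611.8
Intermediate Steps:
U(b, o) = -2 + 5*b
N(C) = -6 (N(C) = -3 - 3 = -6)
a(G) = 33 - 3*G (a(G) = 15 - 3*(G - 6) = 15 - 3*(-6 + G) = 15 + (18 - 3*G) = 33 - 3*G)
X = -27 (X = -4 - (-2 + 5*5) = -4 - (-2 + 25) = -4 - 1*23 = -4 - 23 = -27)
g(Z) = -273/8 + 3*Z (g(Z) = -9/8 - (33 - 3*Z) = -9/8 + (-33 + 3*Z) = -273/8 + 3*Z)
g(X)*j(10, 10) = (-273/8 + 3*(-27))*14 = (-273/8 - 81)*14 = -921/8*14 = -6447/4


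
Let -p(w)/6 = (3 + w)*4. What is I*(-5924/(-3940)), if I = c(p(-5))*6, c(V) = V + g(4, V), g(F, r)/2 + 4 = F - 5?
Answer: 337668/985 ≈ 342.81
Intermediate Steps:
g(F, r) = -18 + 2*F (g(F, r) = -8 + 2*(F - 5) = -8 + 2*(-5 + F) = -8 + (-10 + 2*F) = -18 + 2*F)
p(w) = -72 - 24*w (p(w) = -6*(3 + w)*4 = -6*(12 + 4*w) = -72 - 24*w)
c(V) = -10 + V (c(V) = V + (-18 + 2*4) = V + (-18 + 8) = V - 10 = -10 + V)
I = 228 (I = (-10 + (-72 - 24*(-5)))*6 = (-10 + (-72 + 120))*6 = (-10 + 48)*6 = 38*6 = 228)
I*(-5924/(-3940)) = 228*(-5924/(-3940)) = 228*(-5924*(-1/3940)) = 228*(1481/985) = 337668/985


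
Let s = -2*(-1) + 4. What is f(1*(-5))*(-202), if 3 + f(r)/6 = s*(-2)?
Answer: 18180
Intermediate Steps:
s = 6 (s = 2 + 4 = 6)
f(r) = -90 (f(r) = -18 + 6*(6*(-2)) = -18 + 6*(-12) = -18 - 72 = -90)
f(1*(-5))*(-202) = -90*(-202) = 18180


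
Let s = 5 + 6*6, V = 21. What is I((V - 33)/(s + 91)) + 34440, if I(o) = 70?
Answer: 34510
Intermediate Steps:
s = 41 (s = 5 + 36 = 41)
I((V - 33)/(s + 91)) + 34440 = 70 + 34440 = 34510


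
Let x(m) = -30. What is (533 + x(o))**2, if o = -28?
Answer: 253009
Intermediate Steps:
(533 + x(o))**2 = (533 - 30)**2 = 503**2 = 253009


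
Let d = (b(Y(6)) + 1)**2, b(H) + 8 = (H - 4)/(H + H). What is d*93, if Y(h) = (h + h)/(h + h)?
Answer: 26877/4 ≈ 6719.3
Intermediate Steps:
Y(h) = 1 (Y(h) = (2*h)/((2*h)) = (2*h)*(1/(2*h)) = 1)
b(H) = -8 + (-4 + H)/(2*H) (b(H) = -8 + (H - 4)/(H + H) = -8 + (-4 + H)/((2*H)) = -8 + (-4 + H)*(1/(2*H)) = -8 + (-4 + H)/(2*H))
d = 289/4 (d = ((-15/2 - 2/1) + 1)**2 = ((-15/2 - 2*1) + 1)**2 = ((-15/2 - 2) + 1)**2 = (-19/2 + 1)**2 = (-17/2)**2 = 289/4 ≈ 72.250)
d*93 = (289/4)*93 = 26877/4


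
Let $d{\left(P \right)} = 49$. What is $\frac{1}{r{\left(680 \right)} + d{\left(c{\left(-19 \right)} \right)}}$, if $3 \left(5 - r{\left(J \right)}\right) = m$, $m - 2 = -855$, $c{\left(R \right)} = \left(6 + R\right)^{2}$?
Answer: $\frac{3}{1015} \approx 0.0029557$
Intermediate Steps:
$m = -853$ ($m = 2 - 855 = -853$)
$r{\left(J \right)} = \frac{868}{3}$ ($r{\left(J \right)} = 5 - - \frac{853}{3} = 5 + \frac{853}{3} = \frac{868}{3}$)
$\frac{1}{r{\left(680 \right)} + d{\left(c{\left(-19 \right)} \right)}} = \frac{1}{\frac{868}{3} + 49} = \frac{1}{\frac{1015}{3}} = \frac{3}{1015}$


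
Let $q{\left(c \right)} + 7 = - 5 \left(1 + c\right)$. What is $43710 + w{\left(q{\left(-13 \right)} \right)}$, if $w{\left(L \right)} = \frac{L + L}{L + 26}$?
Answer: $\frac{3453196}{79} \approx 43711.0$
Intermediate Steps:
$q{\left(c \right)} = -12 - 5 c$ ($q{\left(c \right)} = -7 - 5 \left(1 + c\right) = -7 - \left(5 + 5 c\right) = -12 - 5 c$)
$w{\left(L \right)} = \frac{2 L}{26 + L}$
$43710 + w{\left(q{\left(-13 \right)} \right)} = 43710 + \frac{2 \left(-12 - -65\right)}{26 - -53} = 43710 + \frac{2 \left(-12 + 65\right)}{26 + \left(-12 + 65\right)} = 43710 + 2 \cdot 53 \frac{1}{26 + 53} = 43710 + 2 \cdot 53 \cdot \frac{1}{79} = 43710 + \frac{106}{79} = \frac{3453196}{79}$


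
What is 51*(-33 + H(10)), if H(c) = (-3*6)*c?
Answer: -10863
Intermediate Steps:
H(c) = -18*c
51*(-33 + H(10)) = 51*(-33 - 18*10) = 51*(-33 - 180) = 51*(-213) = -10863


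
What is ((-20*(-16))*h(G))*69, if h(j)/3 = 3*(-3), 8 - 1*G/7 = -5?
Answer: -596160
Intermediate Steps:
G = 91 (G = 56 - 7*(-5) = 56 + 35 = 91)
h(j) = -27 (h(j) = 3*(3*(-3)) = 3*(-9) = -27)
((-20*(-16))*h(G))*69 = (-20*(-16)*(-27))*69 = (320*(-27))*69 = -8640*69 = -596160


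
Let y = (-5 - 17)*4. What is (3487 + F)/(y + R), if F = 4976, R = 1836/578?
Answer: -20553/206 ≈ -99.772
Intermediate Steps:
R = 54/17 (R = 1836*(1/578) = 54/17 ≈ 3.1765)
y = -88 (y = -22*4 = -88)
(3487 + F)/(y + R) = (3487 + 4976)/(-88 + 54/17) = 8463/(-1442/17) = 8463*(-17/1442) = -20553/206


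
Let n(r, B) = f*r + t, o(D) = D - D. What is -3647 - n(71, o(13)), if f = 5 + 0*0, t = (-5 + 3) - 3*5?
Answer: -3985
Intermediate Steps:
t = -17 (t = -2 - 15 = -17)
f = 5 (f = 5 + 0 = 5)
o(D) = 0
n(r, B) = -17 + 5*r (n(r, B) = 5*r - 17 = -17 + 5*r)
-3647 - n(71, o(13)) = -3647 - (-17 + 5*71) = -3647 - (-17 + 355) = -3647 - 1*338 = -3647 - 338 = -3985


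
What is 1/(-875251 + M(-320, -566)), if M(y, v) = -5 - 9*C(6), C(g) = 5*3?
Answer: -1/875391 ≈ -1.1423e-6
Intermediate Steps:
C(g) = 15
M(y, v) = -140 (M(y, v) = -5 - 9*15 = -5 - 135 = -140)
1/(-875251 + M(-320, -566)) = 1/(-875251 - 140) = 1/(-875391) = -1/875391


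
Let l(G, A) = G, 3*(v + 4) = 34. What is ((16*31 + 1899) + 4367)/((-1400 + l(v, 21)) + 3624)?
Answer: 10143/3347 ≈ 3.0305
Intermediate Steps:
v = 22/3 (v = -4 + (⅓)*34 = -4 + 34/3 = 22/3 ≈ 7.3333)
((16*31 + 1899) + 4367)/((-1400 + l(v, 21)) + 3624) = ((16*31 + 1899) + 4367)/((-1400 + 22/3) + 3624) = ((496 + 1899) + 4367)/(-4178/3 + 3624) = (2395 + 4367)/(6694/3) = 6762*(3/6694) = 10143/3347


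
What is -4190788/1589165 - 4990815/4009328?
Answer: -24733472189939/6371483731120 ≈ -3.8819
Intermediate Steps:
-4190788/1589165 - 4990815/4009328 = -24733472189939/6371483731120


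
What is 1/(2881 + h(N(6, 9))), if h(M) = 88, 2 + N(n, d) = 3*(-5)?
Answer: 1/2969 ≈ 0.00033681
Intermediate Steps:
N(n, d) = -17 (N(n, d) = -2 + 3*(-5) = -2 - 15 = -17)
1/(2881 + h(N(6, 9))) = 1/(2881 + 88) = 1/2969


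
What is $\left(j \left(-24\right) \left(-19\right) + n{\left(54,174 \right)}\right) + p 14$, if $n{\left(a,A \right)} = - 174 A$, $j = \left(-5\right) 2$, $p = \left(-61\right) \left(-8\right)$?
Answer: $-28004$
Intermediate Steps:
$p = 488$
$j = -10$
$\left(j \left(-24\right) \left(-19\right) + n{\left(54,174 \right)}\right) + p 14 = \left(\left(-10\right) \left(-24\right) \left(-19\right) - 30276\right) + 488 \cdot 14 = \left(240 \left(-19\right) - 30276\right) + 6832 = \left(-4560 - 30276\right) + 6832 = -34836 + 6832 = -28004$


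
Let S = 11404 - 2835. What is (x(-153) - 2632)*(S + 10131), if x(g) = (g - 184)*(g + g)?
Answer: 1879163000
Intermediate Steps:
S = 8569
x(g) = 2*g*(-184 + g) (x(g) = (-184 + g)*(2*g) = 2*g*(-184 + g))
(x(-153) - 2632)*(S + 10131) = (2*(-153)*(-184 - 153) - 2632)*(8569 + 10131) = (2*(-153)*(-337) - 2632)*18700 = (103122 - 2632)*18700 = 100490*18700 = 1879163000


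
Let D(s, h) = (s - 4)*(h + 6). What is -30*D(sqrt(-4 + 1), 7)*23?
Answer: 35880 - 8970*I*sqrt(3) ≈ 35880.0 - 15537.0*I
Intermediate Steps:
D(s, h) = (-4 + s)*(6 + h)
-30*D(sqrt(-4 + 1), 7)*23 = -30*(-24 - 4*7 + 6*sqrt(-4 + 1) + 7*sqrt(-4 + 1))*23 = -30*(-24 - 28 + 6*sqrt(-3) + 7*sqrt(-3))*23 = -30*(-24 - 28 + 6*(I*sqrt(3)) + 7*(I*sqrt(3)))*23 = -30*(-24 - 28 + 6*I*sqrt(3) + 7*I*sqrt(3))*23 = -30*(-52 + 13*I*sqrt(3))*23 = (1560 - 390*I*sqrt(3))*23 = 35880 - 8970*I*sqrt(3)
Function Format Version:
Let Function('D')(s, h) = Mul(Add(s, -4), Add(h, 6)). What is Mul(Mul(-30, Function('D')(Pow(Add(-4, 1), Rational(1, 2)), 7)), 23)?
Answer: Add(35880, Mul(-8970, I, Pow(3, Rational(1, 2)))) ≈ Add(35880., Mul(-15537., I))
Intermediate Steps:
Function('D')(s, h) = Mul(Add(-4, s), Add(6, h))
Mul(Mul(-30, Function('D')(Pow(Add(-4, 1), Rational(1, 2)), 7)), 23) = Mul(Mul(-30, Add(-24, Mul(-4, 7), Mul(6, Pow(Add(-4, 1), Rational(1, 2))), Mul(7, Pow(Add(-4, 1), Rational(1, 2))))), 23) = Mul(Mul(-30, Add(-24, -28, Mul(6, Pow(-3, Rational(1, 2))), Mul(7, Pow(-3, Rational(1, 2))))), 23) = Mul(Mul(-30, Add(-24, -28, Mul(6, Mul(I, Pow(3, Rational(1, 2)))), Mul(7, Mul(I, Pow(3, Rational(1, 2)))))), 23) = Mul(Mul(-30, Add(-24, -28, Mul(6, I, Pow(3, Rational(1, 2))), Mul(7, I, Pow(3, Rational(1, 2))))), 23) = Mul(Mul(-30, Add(-52, Mul(13, I, Pow(3, Rational(1, 2))))), 23) = Mul(Add(1560, Mul(-390, I, Pow(3, Rational(1, 2)))), 23) = Add(35880, Mul(-8970, I, Pow(3, Rational(1, 2))))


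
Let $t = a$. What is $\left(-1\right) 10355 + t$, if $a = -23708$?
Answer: $-34063$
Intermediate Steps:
$t = -23708$
$\left(-1\right) 10355 + t = \left(-1\right) 10355 - 23708 = -10355 - 23708 = -34063$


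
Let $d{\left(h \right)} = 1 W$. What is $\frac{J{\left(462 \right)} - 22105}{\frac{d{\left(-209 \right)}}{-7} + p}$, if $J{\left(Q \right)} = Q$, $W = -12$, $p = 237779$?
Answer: $- \frac{151501}{1664465} \approx -0.091021$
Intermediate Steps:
$d{\left(h \right)} = -12$ ($d{\left(h \right)} = 1 \left(-12\right) = -12$)
$\frac{J{\left(462 \right)} - 22105}{\frac{d{\left(-209 \right)}}{-7} + p} = \frac{462 - 22105}{\frac{1}{-7} \left(-12\right) + 237779} = - \frac{21643}{\left(- \frac{1}{7}\right) \left(-12\right) + 237779} = - \frac{21643}{\frac{12}{7} + 237779} = - \frac{21643}{\frac{1664465}{7}} = \left(-21643\right) \frac{7}{1664465} = - \frac{151501}{1664465}$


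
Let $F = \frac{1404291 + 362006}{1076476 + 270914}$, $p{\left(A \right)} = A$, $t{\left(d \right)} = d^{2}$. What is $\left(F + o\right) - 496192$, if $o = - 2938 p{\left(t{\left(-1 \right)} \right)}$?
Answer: $- \frac{672521004403}{1347390} \approx -4.9913 \cdot 10^{5}$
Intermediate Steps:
$o = -2938$ ($o = - 2938 \left(-1\right)^{2} = \left(-2938\right) 1 = -2938$)
$F = \frac{1766297}{1347390} \approx 1.3109$
$\left(F + o\right) - 496192 = \left(\frac{1766297}{1347390} - 2938\right) - 496192 = - \frac{3956865523}{1347390} - 496192 = - \frac{672521004403}{1347390}$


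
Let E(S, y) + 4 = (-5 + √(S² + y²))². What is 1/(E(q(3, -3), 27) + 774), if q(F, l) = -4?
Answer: 77/114855 + √745/229710 ≈ 0.00078923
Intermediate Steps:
E(S, y) = -4 + (-5 + √(S² + y²))²
1/(E(q(3, -3), 27) + 774) = 1/((-4 + (-5 + √((-4)² + 27²))²) + 774) = 1/((-4 + (-5 + √(16 + 729))²) + 774) = 1/((-4 + (-5 + √745)²) + 774) = 1/(770 + (-5 + √745)²)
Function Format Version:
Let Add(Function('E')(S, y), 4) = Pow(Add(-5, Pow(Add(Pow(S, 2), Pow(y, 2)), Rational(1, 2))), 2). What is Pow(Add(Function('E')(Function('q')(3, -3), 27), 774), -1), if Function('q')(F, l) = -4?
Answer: Add(Rational(77, 114855), Mul(Rational(1, 229710), Pow(745, Rational(1, 2)))) ≈ 0.00078923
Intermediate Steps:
Function('E')(S, y) = Add(-4, Pow(Add(-5, Pow(Add(Pow(S, 2), Pow(y, 2)), Rational(1, 2))), 2))
Pow(Add(Function('E')(Function('q')(3, -3), 27), 774), -1) = Pow(Add(Add(-4, Pow(Add(-5, Pow(Add(Pow(-4, 2), Pow(27, 2)), Rational(1, 2))), 2)), 774), -1) = Pow(Add(Add(-4, Pow(Add(-5, Pow(Add(16, 729), Rational(1, 2))), 2)), 774), -1) = Pow(Add(Add(-4, Pow(Add(-5, Pow(745, Rational(1, 2))), 2)), 774), -1) = Pow(Add(770, Pow(Add(-5, Pow(745, Rational(1, 2))), 2)), -1)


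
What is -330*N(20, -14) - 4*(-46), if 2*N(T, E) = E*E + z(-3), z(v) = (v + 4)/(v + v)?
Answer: -64257/2 ≈ -32129.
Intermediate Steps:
z(v) = (4 + v)/(2*v) (z(v) = (4 + v)/((2*v)) = (4 + v)*(1/(2*v)) = (4 + v)/(2*v))
N(T, E) = -1/12 + E²/2 (N(T, E) = (E*E + (½)*(4 - 3)/(-3))/2 = (E² + (½)*(-⅓)*1)/2 = (E² - ⅙)/2 = (-⅙ + E²)/2 = -1/12 + E²/2)
-330*N(20, -14) - 4*(-46) = -330*(-1/12 + (½)*(-14)²) - 4*(-46) = -330*(-1/12 + (½)*196) + 184 = -330*(-1/12 + 98) + 184 = -330*1175/12 + 184 = -64625/2 + 184 = -64257/2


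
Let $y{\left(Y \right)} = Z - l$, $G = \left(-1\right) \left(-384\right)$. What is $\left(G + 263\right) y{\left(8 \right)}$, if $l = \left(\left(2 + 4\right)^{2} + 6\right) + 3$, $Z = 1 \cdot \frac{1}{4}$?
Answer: $- \frac{115813}{4} \approx -28953.0$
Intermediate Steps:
$Z = \frac{1}{4}$ ($Z = 1 \cdot \frac{1}{4} = \frac{1}{4} \approx 0.25$)
$G = 384$
$l = 45$ ($l = \left(6^{2} + 6\right) + 3 = \left(36 + 6\right) + 3 = 42 + 3 = 45$)
$y{\left(Y \right)} = - \frac{179}{4}$ ($y{\left(Y \right)} = \frac{1}{4} - 45 = - \frac{179}{4}$)
$\left(G + 263\right) y{\left(8 \right)} = \left(384 + 263\right) \left(- \frac{179}{4}\right) = 647 \left(- \frac{179}{4}\right) = - \frac{115813}{4}$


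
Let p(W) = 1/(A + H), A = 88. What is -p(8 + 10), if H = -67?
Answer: -1/21 ≈ -0.047619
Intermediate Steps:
p(W) = 1/21 (p(W) = 1/(88 - 67) = 1/21)
-p(8 + 10) = -1*1/21 = -1/21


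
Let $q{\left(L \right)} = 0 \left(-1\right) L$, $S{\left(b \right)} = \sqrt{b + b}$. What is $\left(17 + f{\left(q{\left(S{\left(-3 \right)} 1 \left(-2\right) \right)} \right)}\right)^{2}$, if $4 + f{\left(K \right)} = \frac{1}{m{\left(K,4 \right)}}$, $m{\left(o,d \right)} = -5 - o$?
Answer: $\frac{4096}{25} \approx 163.84$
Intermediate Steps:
$S{\left(b \right)} = \sqrt{2} \sqrt{b}$ ($S{\left(b \right)} = \sqrt{2 b} = \sqrt{2} \sqrt{b}$)
$q{\left(L \right)} = 0$ ($q{\left(L \right)} = 0 L = 0$)
$f{\left(K \right)} = -4 + \frac{1}{-5 - K}$
$\left(17 + f{\left(q{\left(S{\left(-3 \right)} 1 \left(-2\right) \right)} \right)}\right)^{2} = \left(17 + \frac{-21 - 0}{5 + 0}\right)^{2} = \left(17 + \frac{-21 + 0}{5}\right)^{2} = \left(17 + \frac{1}{5} \left(-21\right)\right)^{2} = \left(17 - \frac{21}{5}\right)^{2} = \left(\frac{64}{5}\right)^{2} = \frac{4096}{25}$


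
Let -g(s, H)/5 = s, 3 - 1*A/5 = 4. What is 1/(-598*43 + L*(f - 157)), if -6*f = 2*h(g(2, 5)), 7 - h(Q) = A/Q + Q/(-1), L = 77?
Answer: -6/226279 ≈ -2.6516e-5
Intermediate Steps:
A = -5 (A = 15 - 5*4 = 15 - 20 = -5)
g(s, H) = -5*s
h(Q) = 7 + Q + 5/Q (h(Q) = 7 - (-5/Q + Q/(-1)) = 7 - (-5/Q + Q*(-1)) = 7 - (-5/Q - Q) = 7 - (-Q - 5/Q) = 7 + (Q + 5/Q) = 7 + Q + 5/Q)
f = 7/6 (f = -(7 - 5*2 + 5/((-5*2)))/3 = -(7 - 10 + 5/(-10))/3 = -(7 - 10 + 5*(-1/10))/3 = -(7 - 10 - 1/2)/3 = -(-7)/(3*2) = -1/6*(-7) = 7/6 ≈ 1.1667)
1/(-598*43 + L*(f - 157)) = 1/(-598*43 + 77*(7/6 - 157)) = 1/(-25714 + 77*(-935/6)) = 1/(-25714 - 71995/6) = 1/(-226279/6) = -6/226279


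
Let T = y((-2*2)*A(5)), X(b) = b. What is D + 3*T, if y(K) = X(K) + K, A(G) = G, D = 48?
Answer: -72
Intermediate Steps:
y(K) = 2*K (y(K) = K + K = 2*K)
T = -40 (T = 2*(-2*2*5) = 2*(-4*5) = 2*(-20) = -40)
D + 3*T = 48 + 3*(-40) = 48 - 120 = -72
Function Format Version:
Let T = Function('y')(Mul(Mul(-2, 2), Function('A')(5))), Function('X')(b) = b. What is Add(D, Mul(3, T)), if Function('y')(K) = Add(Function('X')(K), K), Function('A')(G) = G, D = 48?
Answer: -72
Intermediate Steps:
Function('y')(K) = Mul(2, K) (Function('y')(K) = Add(K, K) = Mul(2, K))
T = -40 (T = Mul(2, Mul(Mul(-2, 2), 5)) = Mul(2, Mul(-4, 5)) = Mul(2, -20) = -40)
Add(D, Mul(3, T)) = Add(48, Mul(3, -40)) = Add(48, -120) = -72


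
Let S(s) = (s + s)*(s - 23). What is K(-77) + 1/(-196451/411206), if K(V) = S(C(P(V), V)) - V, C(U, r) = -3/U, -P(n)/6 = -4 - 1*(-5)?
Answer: 20590747/392902 ≈ 52.407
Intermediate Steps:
P(n) = -6 (P(n) = -6*(-4 - 1*(-5)) = -6*(-4 + 5) = -6*1 = -6)
S(s) = 2*s*(-23 + s) (S(s) = (2*s)*(-23 + s) = 2*s*(-23 + s))
K(V) = -45/2 - V (K(V) = 2*(-3/(-6))*(-23 - 3/(-6)) - V = 2*(-3*(-⅙))*(-23 - 3*(-⅙)) - V = 2*(½)*(-23 + ½) - V = 2*(½)*(-45/2) - V = -45/2 - V)
K(-77) + 1/(-196451/411206) = (-45/2 - 1*(-77)) + 1/(-196451/411206) = (-45/2 + 77) + 1/(-196451*1/411206) = 109/2 + 1/(-196451/411206) = 109/2 - 411206/196451 = 20590747/392902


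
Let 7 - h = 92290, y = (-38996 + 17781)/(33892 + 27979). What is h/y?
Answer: 5709641493/21215 ≈ 2.6913e+5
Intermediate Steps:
y = -21215/61871 ≈ -0.34289
h = -92283 (h = 7 - 1*92290 = 7 - 92290 = -92283)
h/y = -92283/(-21215/61871) = -92283*(-61871/21215) = 5709641493/21215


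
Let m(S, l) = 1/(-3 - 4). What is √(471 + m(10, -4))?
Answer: 4*√1442/7 ≈ 21.699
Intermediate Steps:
m(S, l) = -⅐ (m(S, l) = 1/(-7) = -⅐)
√(471 + m(10, -4)) = √(471 - ⅐) = √(3296/7) = 4*√1442/7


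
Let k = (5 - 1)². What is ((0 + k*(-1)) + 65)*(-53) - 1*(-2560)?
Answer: -37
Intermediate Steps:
k = 16 (k = 4² = 16)
((0 + k*(-1)) + 65)*(-53) - 1*(-2560) = ((0 + 16*(-1)) + 65)*(-53) - 1*(-2560) = ((0 - 16) + 65)*(-53) + 2560 = (-16 + 65)*(-53) + 2560 = 49*(-53) + 2560 = -2597 + 2560 = -37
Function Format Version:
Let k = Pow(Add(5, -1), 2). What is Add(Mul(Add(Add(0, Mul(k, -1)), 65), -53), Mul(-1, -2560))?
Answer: -37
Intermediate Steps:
k = 16 (k = Pow(4, 2) = 16)
Add(Mul(Add(Add(0, Mul(k, -1)), 65), -53), Mul(-1, -2560)) = Add(Mul(Add(Add(0, Mul(16, -1)), 65), -53), Mul(-1, -2560)) = Add(Mul(Add(Add(0, -16), 65), -53), 2560) = Add(Mul(Add(-16, 65), -53), 2560) = Add(Mul(49, -53), 2560) = Add(-2597, 2560) = -37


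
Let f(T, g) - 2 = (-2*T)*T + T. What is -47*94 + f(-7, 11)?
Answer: -4521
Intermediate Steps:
f(T, g) = 2 + T - 2*T**2 (f(T, g) = 2 + ((-2*T)*T + T) = 2 + (-2*T**2 + T) = 2 + (T - 2*T**2) = 2 + T - 2*T**2)
-47*94 + f(-7, 11) = -47*94 + (2 - 7 - 2*(-7)**2) = -4418 + (2 - 7 - 2*49) = -4418 + (2 - 7 - 98) = -4418 - 103 = -4521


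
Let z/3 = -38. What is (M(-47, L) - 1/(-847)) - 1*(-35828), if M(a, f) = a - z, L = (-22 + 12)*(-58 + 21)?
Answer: 30403066/847 ≈ 35895.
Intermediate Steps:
z = -114 (z = 3*(-38) = -114)
L = 370 (L = -10*(-37) = 370)
M(a, f) = 114 + a (M(a, f) = a - 1*(-114) = a + 114 = 114 + a)
(M(-47, L) - 1/(-847)) - 1*(-35828) = ((114 - 47) - 1/(-847)) - 1*(-35828) = (67 - 1*(-1/847)) + 35828 = (67 + 1/847) + 35828 = 56750/847 + 35828 = 30403066/847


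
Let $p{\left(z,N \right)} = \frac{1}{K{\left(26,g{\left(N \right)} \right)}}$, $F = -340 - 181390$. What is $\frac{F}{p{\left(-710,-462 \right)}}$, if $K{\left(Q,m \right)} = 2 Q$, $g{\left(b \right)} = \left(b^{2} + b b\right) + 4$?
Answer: $-9449960$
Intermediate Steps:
$g{\left(b \right)} = 4 + 2 b^{2}$ ($g{\left(b \right)} = \left(b^{2} + b^{2}\right) + 4 = 2 b^{2} + 4 = 4 + 2 b^{2}$)
$F = -181730$ ($F = -340 - 181390 = -181730$)
$p{\left(z,N \right)} = \frac{1}{52}$ ($p{\left(z,N \right)} = \frac{1}{2 \cdot 26} = \frac{1}{52}$)
$\frac{F}{p{\left(-710,-462 \right)}} = - 181730 \frac{1}{\frac{1}{52}} = \left(-181730\right) 52 = -9449960$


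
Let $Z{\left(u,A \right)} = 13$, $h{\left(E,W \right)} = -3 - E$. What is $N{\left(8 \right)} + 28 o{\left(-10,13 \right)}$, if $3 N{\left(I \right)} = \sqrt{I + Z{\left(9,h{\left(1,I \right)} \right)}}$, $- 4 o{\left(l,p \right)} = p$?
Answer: $-91 + \frac{\sqrt{21}}{3} \approx -89.472$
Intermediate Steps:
$o{\left(l,p \right)} = - \frac{p}{4}$
$N{\left(I \right)} = \frac{\sqrt{13 + I}}{3}$ ($N{\left(I \right)} = \frac{\sqrt{I + 13}}{3} = \frac{\sqrt{13 + I}}{3}$)
$N{\left(8 \right)} + 28 o{\left(-10,13 \right)} = \frac{\sqrt{13 + 8}}{3} + 28 \left(\left(- \frac{1}{4}\right) 13\right) = \frac{\sqrt{21}}{3} + 28 \left(- \frac{13}{4}\right) = \frac{\sqrt{21}}{3} - 91 = -91 + \frac{\sqrt{21}}{3}$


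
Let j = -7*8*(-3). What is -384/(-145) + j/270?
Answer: 4268/1305 ≈ 3.2705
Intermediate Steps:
j = 168 (j = -56*(-3) = 168)
-384/(-145) + j/270 = -384/(-145) + 168/270 = -384*(-1/145) + 168*(1/270) = 384/145 + 28/45 = 4268/1305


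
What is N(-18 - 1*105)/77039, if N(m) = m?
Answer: -3/1879 ≈ -0.0015966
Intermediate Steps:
N(-18 - 1*105)/77039 = (-18 - 1*105)/77039 = (-18 - 105)*(1/77039) = -123*1/77039 = -3/1879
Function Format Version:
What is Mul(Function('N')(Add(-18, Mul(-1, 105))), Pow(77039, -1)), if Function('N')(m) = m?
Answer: Rational(-3, 1879) ≈ -0.0015966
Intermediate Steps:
Mul(Function('N')(Add(-18, Mul(-1, 105))), Pow(77039, -1)) = Mul(Add(-18, Mul(-1, 105)), Pow(77039, -1)) = Mul(Add(-18, -105), Rational(1, 77039)) = Mul(-123, Rational(1, 77039)) = Rational(-3, 1879)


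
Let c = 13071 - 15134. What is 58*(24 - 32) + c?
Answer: -2527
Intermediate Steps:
c = -2063
58*(24 - 32) + c = 58*(24 - 32) - 2063 = 58*(-8) - 2063 = -464 - 2063 = -2527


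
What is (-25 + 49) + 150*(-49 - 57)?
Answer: -15876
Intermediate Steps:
(-25 + 49) + 150*(-49 - 57) = 24 + 150*(-106) = 24 - 15900 = -15876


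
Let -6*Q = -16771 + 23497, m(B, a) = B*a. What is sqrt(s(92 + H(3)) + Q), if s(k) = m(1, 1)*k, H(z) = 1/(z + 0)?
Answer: I*sqrt(9258)/3 ≈ 32.073*I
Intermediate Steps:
H(z) = 1/z
s(k) = k (s(k) = (1*1)*k = 1*k = k)
Q = -1121 (Q = -(-16771 + 23497)/6 = -1/6*6726 = -1121)
sqrt(s(92 + H(3)) + Q) = sqrt((92 + 1/3) - 1121) = sqrt(277/3 - 1121) = sqrt(-3086/3) = I*sqrt(9258)/3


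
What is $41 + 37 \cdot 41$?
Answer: $1558$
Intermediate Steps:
$41 + 37 \cdot 41 = 41 + 1517 = 1558$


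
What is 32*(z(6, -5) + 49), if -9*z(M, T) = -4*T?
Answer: 13472/9 ≈ 1496.9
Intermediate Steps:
z(M, T) = 4*T/9 (z(M, T) = -(-4)*T/9 = 4*T/9)
32*(z(6, -5) + 49) = 32*((4/9)*(-5) + 49) = 32*(-20/9 + 49) = 32*(421/9) = 13472/9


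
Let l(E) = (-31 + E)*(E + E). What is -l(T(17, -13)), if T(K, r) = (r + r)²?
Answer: -872040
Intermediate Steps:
T(K, r) = 4*r² (T(K, r) = (2*r)² = 4*r²)
l(E) = 2*E*(-31 + E) (l(E) = (-31 + E)*(2*E) = 2*E*(-31 + E))
-l(T(17, -13)) = -2*4*(-13)²*(-31 + 4*(-13)²) = -2*4*169*(-31 + 4*169) = -2*676*(-31 + 676) = -2*676*645 = -1*872040 = -872040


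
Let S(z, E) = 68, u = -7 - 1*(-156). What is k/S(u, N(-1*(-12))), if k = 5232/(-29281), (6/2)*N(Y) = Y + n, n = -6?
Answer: -1308/497777 ≈ -0.0026277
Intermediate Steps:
u = 149 (u = -7 + 156 = 149)
N(Y) = -2 + Y/3 (N(Y) = (Y - 6)/3 = (-6 + Y)/3 = -2 + Y/3)
k = -5232/29281 (k = 5232*(-1/29281) = -5232/29281 ≈ -0.17868)
k/S(u, N(-1*(-12))) = -5232/29281/68 = -5232/29281*1/68 = -1308/497777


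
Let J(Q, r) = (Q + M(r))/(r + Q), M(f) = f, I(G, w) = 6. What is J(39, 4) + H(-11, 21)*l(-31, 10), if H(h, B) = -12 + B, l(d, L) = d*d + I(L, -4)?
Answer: 8704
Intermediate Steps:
l(d, L) = 6 + d**2 (l(d, L) = d*d + 6 = d**2 + 6 = 6 + d**2)
J(Q, r) = 1 (J(Q, r) = (Q + r)/(r + Q) = (Q + r)/(Q + r) = 1)
J(39, 4) + H(-11, 21)*l(-31, 10) = 1 + (-12 + 21)*(6 + (-31)**2) = 1 + 9*(6 + 961) = 1 + 9*967 = 1 + 8703 = 8704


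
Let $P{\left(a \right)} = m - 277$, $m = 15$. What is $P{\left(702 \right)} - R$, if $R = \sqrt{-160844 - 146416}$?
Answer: $-262 - 6 i \sqrt{8535} \approx -262.0 - 554.31 i$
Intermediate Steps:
$P{\left(a \right)} = -262$ ($P{\left(a \right)} = 15 - 277 = -262$)
$R = 6 i \sqrt{8535}$ ($R = \sqrt{-307260} = 6 i \sqrt{8535} \approx 554.31 i$)
$P{\left(702 \right)} - R = -262 - 6 i \sqrt{8535}$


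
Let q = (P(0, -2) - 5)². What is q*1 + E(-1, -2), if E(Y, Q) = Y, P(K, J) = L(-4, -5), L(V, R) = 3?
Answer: 3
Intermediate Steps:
P(K, J) = 3
q = 4 (q = (3 - 5)² = (-2)² = 4)
q*1 + E(-1, -2) = 4*1 - 1 = 4 - 1 = 3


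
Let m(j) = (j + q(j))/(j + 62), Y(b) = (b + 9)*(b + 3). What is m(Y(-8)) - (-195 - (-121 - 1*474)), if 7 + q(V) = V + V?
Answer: -22822/57 ≈ -400.39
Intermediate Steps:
q(V) = -7 + 2*V (q(V) = -7 + (V + V) = -7 + 2*V)
Y(b) = (3 + b)*(9 + b) (Y(b) = (9 + b)*(3 + b) = (3 + b)*(9 + b))
m(j) = (-7 + 3*j)/(62 + j) (m(j) = (j + (-7 + 2*j))/(j + 62) = (-7 + 3*j)/(62 + j))
m(Y(-8)) - (-195 - (-121 - 1*474)) = (-7 + 3*(27 + (-8)² + 12*(-8)))/(62 + (27 + (-8)² + 12*(-8))) - (-195 - (-121 - 1*474)) = (-7 + 3*(27 + 64 - 96))/(62 + (27 + 64 - 96)) - (-195 - (-121 - 474)) = (-7 + 3*(-5))/(62 - 5) - (-195 - 1*(-595)) = (-7 - 15)/57 - (-195 + 595) = (1/57)*(-22) - 1*400 = -22/57 - 400 = -22822/57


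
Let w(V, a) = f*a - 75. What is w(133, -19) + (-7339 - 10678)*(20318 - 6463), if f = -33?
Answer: -249624983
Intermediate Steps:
w(V, a) = -75 - 33*a (w(V, a) = -33*a - 75 = -75 - 33*a)
w(133, -19) + (-7339 - 10678)*(20318 - 6463) = (-75 - 33*(-19)) + (-7339 - 10678)*(20318 - 6463) = (-75 + 627) - 18017*13855 = 552 - 249625535 = -249624983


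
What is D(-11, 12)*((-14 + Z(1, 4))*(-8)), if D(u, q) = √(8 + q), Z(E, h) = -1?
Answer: 240*√5 ≈ 536.66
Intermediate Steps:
D(-11, 12)*((-14 + Z(1, 4))*(-8)) = √(8 + 12)*((-14 - 1)*(-8)) = √20*(-15*(-8)) = (2*√5)*120 = 240*√5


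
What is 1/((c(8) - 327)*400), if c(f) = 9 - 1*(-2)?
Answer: -1/126400 ≈ -7.9114e-6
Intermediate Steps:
c(f) = 11 (c(f) = 9 + 2 = 11)
1/((c(8) - 327)*400) = 1/((11 - 327)*400) = (1/400)/(-316) = -1/316*1/400 = -1/126400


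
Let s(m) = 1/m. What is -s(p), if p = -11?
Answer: 1/11 ≈ 0.090909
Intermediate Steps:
-s(p) = -1/(-11) = -1*(-1/11) = 1/11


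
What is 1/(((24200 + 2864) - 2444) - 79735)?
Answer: -1/55115 ≈ -1.8144e-5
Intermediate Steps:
1/(((24200 + 2864) - 2444) - 79735) = 1/((27064 - 2444) - 79735) = 1/(24620 - 79735) = 1/(-55115) = -1/55115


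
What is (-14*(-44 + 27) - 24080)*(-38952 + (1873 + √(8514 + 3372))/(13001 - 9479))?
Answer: 1635407073391/1761 - 11921*√11886/1761 ≈ 9.2868e+8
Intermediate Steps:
(-14*(-44 + 27) - 24080)*(-38952 + (1873 + √(8514 + 3372))/(13001 - 9479)) = (-14*(-17) - 24080)*(-38952 + (1873 + √11886)/3522) = (238 - 24080)*(-38952 + (1873 + √11886)*(1/3522)) = -23842*(-38952 + (1873/3522 + √11886/3522)) = -23842*(-137187071/3522 + √11886/3522) = 1635407073391/1761 - 11921*√11886/1761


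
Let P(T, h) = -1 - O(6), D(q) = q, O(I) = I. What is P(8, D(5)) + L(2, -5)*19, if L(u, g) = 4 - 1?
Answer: 50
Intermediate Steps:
L(u, g) = 3
P(T, h) = -7 (P(T, h) = -1 - 1*6 = -1 - 6 = -7)
P(8, D(5)) + L(2, -5)*19 = -7 + 3*19 = -7 + 57 = 50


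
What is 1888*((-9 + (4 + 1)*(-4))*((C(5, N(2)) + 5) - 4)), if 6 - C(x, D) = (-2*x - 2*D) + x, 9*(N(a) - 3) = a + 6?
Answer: -9745856/9 ≈ -1.0829e+6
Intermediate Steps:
N(a) = 11/3 + a/9 (N(a) = 3 + (a + 6)/9 = 3 + (6 + a)/9 = 3 + (2/3 + a/9) = 11/3 + a/9)
C(x, D) = 6 + x + 2*D (C(x, D) = 6 - ((-2*x - 2*D) + x) = 6 - ((-2*D - 2*x) + x) = 6 - (-x - 2*D) = 6 + (x + 2*D) = 6 + x + 2*D)
1888*((-9 + (4 + 1)*(-4))*((C(5, N(2)) + 5) - 4)) = 1888*((-9 + (4 + 1)*(-4))*(((6 + 5 + 2*(11/3 + (1/9)*2)) + 5) - 4)) = 1888*((-9 + 5*(-4))*(((6 + 5 + 2*(11/3 + 2/9)) + 5) - 4)) = 1888*((-9 - 20)*(((6 + 5 + 2*(35/9)) + 5) - 4)) = 1888*(-29*(((6 + 5 + 70/9) + 5) - 4)) = 1888*(-29*((169/9 + 5) - 4)) = 1888*(-29*(214/9 - 4)) = 1888*(-29*178/9) = 1888*(-5162/9) = -9745856/9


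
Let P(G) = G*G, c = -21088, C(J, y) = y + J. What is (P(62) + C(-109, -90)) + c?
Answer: -17443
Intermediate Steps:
C(J, y) = J + y
P(G) = G**2
(P(62) + C(-109, -90)) + c = (62**2 + (-109 - 90)) - 21088 = (3844 - 199) - 21088 = 3645 - 21088 = -17443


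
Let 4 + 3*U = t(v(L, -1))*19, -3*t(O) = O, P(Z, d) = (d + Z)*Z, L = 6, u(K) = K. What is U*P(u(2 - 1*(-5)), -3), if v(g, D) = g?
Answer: -392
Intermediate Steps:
P(Z, d) = Z*(Z + d) (P(Z, d) = (Z + d)*Z = Z*(Z + d))
t(O) = -O/3
U = -14 (U = -4/3 + (-⅓*6*19)/3 = -4/3 + (-2*19)/3 = -4/3 + (⅓)*(-38) = -4/3 - 38/3 = -14)
U*P(u(2 - 1*(-5)), -3) = -14*(2 - 1*(-5))*((2 - 1*(-5)) - 3) = -14*(2 + 5)*((2 + 5) - 3) = -98*(7 - 3) = -98*4 = -14*28 = -392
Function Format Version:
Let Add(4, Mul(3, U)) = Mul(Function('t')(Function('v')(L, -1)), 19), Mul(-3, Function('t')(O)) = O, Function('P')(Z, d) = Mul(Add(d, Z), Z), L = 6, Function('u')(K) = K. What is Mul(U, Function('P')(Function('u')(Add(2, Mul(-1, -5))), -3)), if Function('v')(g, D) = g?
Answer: -392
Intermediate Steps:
Function('P')(Z, d) = Mul(Z, Add(Z, d)) (Function('P')(Z, d) = Mul(Add(Z, d), Z) = Mul(Z, Add(Z, d)))
Function('t')(O) = Mul(Rational(-1, 3), O)
U = -14 (U = Add(Rational(-4, 3), Mul(Rational(1, 3), Mul(Mul(Rational(-1, 3), 6), 19))) = Add(Rational(-4, 3), Mul(Rational(1, 3), Mul(-2, 19))) = Add(Rational(-4, 3), Mul(Rational(1, 3), -38)) = Add(Rational(-4, 3), Rational(-38, 3)) = -14)
Mul(U, Function('P')(Function('u')(Add(2, Mul(-1, -5))), -3)) = Mul(-14, Mul(Add(2, Mul(-1, -5)), Add(Add(2, Mul(-1, -5)), -3))) = Mul(-14, Mul(Add(2, 5), Add(Add(2, 5), -3))) = Mul(-14, Mul(7, Add(7, -3))) = Mul(-14, Mul(7, 4)) = Mul(-14, 28) = -392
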